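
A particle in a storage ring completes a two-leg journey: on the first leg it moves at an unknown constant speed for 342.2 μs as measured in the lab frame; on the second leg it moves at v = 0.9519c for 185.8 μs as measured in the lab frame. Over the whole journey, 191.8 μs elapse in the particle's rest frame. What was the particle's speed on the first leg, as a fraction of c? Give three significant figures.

β = 0.919

Leg 1: speed unknown; τ_1 = 342.2/γ_1.
Leg 2: γ = 1/√(1 − 0.9519²) = 1/√0.09389 = 3.264; τ_2 = 185.8/3.264 = 56.93 μs.
Total proper time: τ_1 + 56.93 = 191.8, so τ_1 = 191.8 − 56.93 = 134.9 μs.
γ_1 = 342.2/134.9 = 2.537; β = √(1 − 1/γ²) = √0.8447.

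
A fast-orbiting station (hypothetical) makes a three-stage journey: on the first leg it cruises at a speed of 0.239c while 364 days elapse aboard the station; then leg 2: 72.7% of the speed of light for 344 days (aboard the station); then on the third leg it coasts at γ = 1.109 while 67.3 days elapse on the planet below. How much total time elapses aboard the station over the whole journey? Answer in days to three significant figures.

τ = 769 days

Leg 1: 364 days is already measured aboard the station.
Leg 2: 344 days is already measured aboard the station.
Leg 3: γ = 1.109; τ_3 = 67.3/1.109 = 60.69 days.
Total: 364.0 + 344.0 + 60.69 days.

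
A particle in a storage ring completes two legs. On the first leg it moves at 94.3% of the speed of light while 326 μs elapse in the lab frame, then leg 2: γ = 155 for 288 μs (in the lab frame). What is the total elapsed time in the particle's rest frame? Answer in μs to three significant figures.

τ = 110 μs

Leg 1: β = 0.943; γ = 1/√(1 − 0.943²) = 1/√0.1108 = 3.005; τ_1 = 326/3.005 = 108.5 μs.
Leg 2: γ = 155; τ_2 = 288/155.0 = 1.858 μs.
Total: 108.5 + 1.858 μs.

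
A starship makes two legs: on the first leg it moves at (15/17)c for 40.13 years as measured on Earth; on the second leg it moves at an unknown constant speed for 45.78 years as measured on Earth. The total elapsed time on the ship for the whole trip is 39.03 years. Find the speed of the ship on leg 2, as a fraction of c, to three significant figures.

β = 0.898

Leg 1: γ = 1/√(1 − (15/17)²) = 17/8 = 2.125; τ_1 = 40.13/2.125 = 18.88 years.
Leg 2: speed unknown; τ_2 = 45.78/γ_2.
Total proper time: 18.88 + τ_2 = 39.03, so τ_2 = 39.03 − 18.88 = 20.15 years.
γ_2 = 45.78/20.15 = 2.272; β = √(1 − 1/γ²) = √0.8064.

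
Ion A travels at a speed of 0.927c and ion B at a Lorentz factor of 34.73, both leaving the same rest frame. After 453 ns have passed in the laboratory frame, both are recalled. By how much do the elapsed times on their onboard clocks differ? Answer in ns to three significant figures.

|τ_A − τ_B| = 157 ns

A: γ = 1/√(1 − 0.927²) = 1/√0.1407 = 2.666; τ_A = 453/2.666 = 169.9 ns.
B: γ = 34.73; τ_B = 453/34.73 = 13.04 ns.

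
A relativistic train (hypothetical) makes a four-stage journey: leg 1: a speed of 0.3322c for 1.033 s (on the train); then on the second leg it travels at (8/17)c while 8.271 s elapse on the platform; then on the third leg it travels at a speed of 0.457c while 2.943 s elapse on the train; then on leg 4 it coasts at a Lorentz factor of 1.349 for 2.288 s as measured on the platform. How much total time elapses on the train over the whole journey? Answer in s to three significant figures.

τ = 13.0 s

Leg 1: 1.033 s is already measured on the train.
Leg 2: γ = 1/√(1 − (8/17)²) = 17/15 ≈ 1.133; τ_2 = 8.271/1.133 = 7.298 s.
Leg 3: 2.943 s is already measured on the train.
Leg 4: γ = 1.349; τ_4 = 2.288/1.349 = 1.696 s.
Total: 1.033 + 7.298 + 2.943 + 1.696 s.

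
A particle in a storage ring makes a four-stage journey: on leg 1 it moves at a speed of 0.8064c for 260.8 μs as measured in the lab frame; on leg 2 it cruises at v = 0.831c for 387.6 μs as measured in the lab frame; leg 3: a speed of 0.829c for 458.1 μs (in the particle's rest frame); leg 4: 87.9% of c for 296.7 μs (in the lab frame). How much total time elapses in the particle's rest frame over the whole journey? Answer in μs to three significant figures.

Leg 1: γ = 1/√(1 − 0.8064²) = 1/√0.3497 = 1.691; τ_1 = 260.8/1.691 = 154.2 μs.
Leg 2: γ = 1/√(1 − 0.831²) = 1/√0.3094 = 1.798; τ_2 = 387.6/1.798 = 215.6 μs.
Leg 3: 458.1 μs is already measured in the particle's rest frame.
Leg 4: β = 0.879; γ = 1/√(1 − 0.879²) = 1/√0.2274 = 2.097; τ_4 = 296.7/2.097 = 141.5 μs.
Total: 154.2 + 215.6 + 458.1 + 141.5 μs.

τ = 969 μs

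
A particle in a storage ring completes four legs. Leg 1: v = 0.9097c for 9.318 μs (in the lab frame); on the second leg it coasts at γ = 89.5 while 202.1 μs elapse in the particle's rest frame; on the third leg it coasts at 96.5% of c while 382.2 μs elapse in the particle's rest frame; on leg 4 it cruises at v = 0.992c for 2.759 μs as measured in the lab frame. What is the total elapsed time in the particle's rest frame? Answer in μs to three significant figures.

τ = 589 μs

Leg 1: γ = 1/√(1 − 0.9097²) = 1/√0.1724 = 2.408; τ_1 = 9.318/2.408 = 3.869 μs.
Leg 2: 202.1 μs is already measured in the particle's rest frame.
Leg 3: 382.2 μs is already measured in the particle's rest frame.
Leg 4: γ = 1/√(1 − 0.992²) = 1/√0.01594 = 7.922; τ_4 = 2.759/7.922 = 0.3483 μs.
Total: 3.869 + 202.1 + 382.2 + 0.3483 μs.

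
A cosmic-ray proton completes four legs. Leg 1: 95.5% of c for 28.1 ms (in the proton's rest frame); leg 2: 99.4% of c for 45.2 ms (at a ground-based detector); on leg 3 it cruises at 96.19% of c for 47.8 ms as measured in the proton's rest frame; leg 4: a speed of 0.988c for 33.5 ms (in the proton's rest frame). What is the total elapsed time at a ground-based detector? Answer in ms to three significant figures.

Leg 1: β = 0.955; γ = 1/√(1 − 0.955²) = 1/√0.08798 = 3.371; Δt_1 = 3.371 × 28.1 = 94.74 ms.
Leg 2: 45.2 ms is already measured at a ground-based detector.
Leg 3: β = 0.9619; γ = 1/√(1 − 0.9619²) = 1/√0.07475 = 3.658; Δt_3 = 3.658 × 47.8 = 174.8 ms.
Leg 4: γ = 1/√(1 − 0.988²) = 1/√0.02386 = 6.474; Δt_4 = 6.474 × 33.5 = 216.9 ms.
Total: 94.74 + 45.20 + 174.8 + 216.9 ms.

Δt = 532 ms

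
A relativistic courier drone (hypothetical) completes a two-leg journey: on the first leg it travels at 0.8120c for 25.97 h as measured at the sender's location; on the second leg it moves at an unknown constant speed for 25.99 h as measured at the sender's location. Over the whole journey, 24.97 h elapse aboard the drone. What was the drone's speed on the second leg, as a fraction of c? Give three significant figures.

Leg 1: γ = 1/√(1 − 0.8120²) = 1/√0.3407 = 1.713; τ_1 = 25.97/1.713 = 15.16 h.
Leg 2: speed unknown; τ_2 = 25.99/γ_2.
Total proper time: 15.16 + τ_2 = 24.97, so τ_2 = 24.97 − 15.16 = 9.812 h.
γ_2 = 25.99/9.812 = 2.649; β = √(1 − 1/γ²) = √0.8575.

β = 0.926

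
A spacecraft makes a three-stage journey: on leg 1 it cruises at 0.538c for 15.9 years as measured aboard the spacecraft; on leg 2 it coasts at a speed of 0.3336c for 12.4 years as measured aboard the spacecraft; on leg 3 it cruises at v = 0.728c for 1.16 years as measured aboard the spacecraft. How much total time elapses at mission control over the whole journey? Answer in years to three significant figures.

Leg 1: γ = 1/√(1 − 0.538²) = 1/√0.7106 = 1.186; Δt_1 = 1.186 × 15.9 = 18.86 years.
Leg 2: γ = 1/√(1 − 0.3336²) = 1/√0.8887 = 1.061; Δt_2 = 1.061 × 12.4 = 13.15 years.
Leg 3: γ = 1/√(1 − 0.728²) = 1/√0.4700 = 1.459; Δt_3 = 1.459 × 1.16 = 1.692 years.
Total: 18.86 + 13.15 + 1.692 years.

Δt = 33.7 years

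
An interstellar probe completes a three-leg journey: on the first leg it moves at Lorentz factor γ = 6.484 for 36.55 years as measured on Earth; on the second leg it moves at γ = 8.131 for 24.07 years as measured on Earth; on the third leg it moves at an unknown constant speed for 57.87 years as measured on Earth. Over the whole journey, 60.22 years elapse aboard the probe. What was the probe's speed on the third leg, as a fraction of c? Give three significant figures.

Leg 1: γ = 6.484; τ_1 = 36.55/6.484 = 5.637 years.
Leg 2: γ = 8.131; τ_2 = 24.07/8.131 = 2.960 years.
Leg 3: speed unknown; τ_3 = 57.87/γ_3.
Total proper time: 5.637 + 2.960 + τ_3 = 60.22, so τ_3 = 60.22 − 8.597 = 51.62 years.
γ_3 = 57.87/51.62 = 1.121; β = √(1 − 1/γ²) = √0.2043.

β = 0.452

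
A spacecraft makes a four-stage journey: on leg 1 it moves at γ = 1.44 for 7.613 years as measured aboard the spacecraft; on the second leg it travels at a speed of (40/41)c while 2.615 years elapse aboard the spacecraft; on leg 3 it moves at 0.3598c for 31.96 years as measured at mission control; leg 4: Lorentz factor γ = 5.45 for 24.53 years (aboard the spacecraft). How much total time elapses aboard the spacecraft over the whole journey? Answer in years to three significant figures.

τ = 64.6 years

Leg 1: 7.613 years is already measured aboard the spacecraft.
Leg 2: 2.615 years is already measured aboard the spacecraft.
Leg 3: γ = 1/√(1 − 0.3598²) = 1/√0.8705 = 1.072; τ_3 = 31.96/1.072 = 29.82 years.
Leg 4: 24.53 years is already measured aboard the spacecraft.
Total: 7.613 + 2.615 + 29.82 + 24.53 years.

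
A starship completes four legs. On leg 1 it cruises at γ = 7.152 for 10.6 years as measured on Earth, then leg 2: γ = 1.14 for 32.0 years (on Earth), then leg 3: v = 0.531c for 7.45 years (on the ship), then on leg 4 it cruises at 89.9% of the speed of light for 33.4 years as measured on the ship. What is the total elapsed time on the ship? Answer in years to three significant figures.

Leg 1: γ = 7.152; τ_1 = 10.6/7.152 = 1.482 years.
Leg 2: γ = 1.14; τ_2 = 32.0/1.140 = 28.07 years.
Leg 3: 7.45 years is already measured on the ship.
Leg 4: 33.4 years is already measured on the ship.
Total: 1.482 + 28.07 + 7.450 + 33.40 years.

τ = 70.4 years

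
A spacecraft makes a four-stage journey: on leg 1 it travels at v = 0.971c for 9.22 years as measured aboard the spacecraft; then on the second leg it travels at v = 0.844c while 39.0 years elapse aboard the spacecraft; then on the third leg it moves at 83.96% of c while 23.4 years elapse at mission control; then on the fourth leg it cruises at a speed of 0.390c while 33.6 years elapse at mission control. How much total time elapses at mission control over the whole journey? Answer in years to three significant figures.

Leg 1: γ = 1/√(1 − 0.971²) = 1/√0.05716 = 4.183; Δt_1 = 4.183 × 9.22 = 38.56 years.
Leg 2: γ = 1/√(1 − 0.844²) = 1/√0.2877 = 1.864; Δt_2 = 1.864 × 39.0 = 72.71 years.
Leg 3: 23.4 years is already measured at mission control.
Leg 4: 33.6 years is already measured at mission control.
Total: 38.56 + 72.71 + 23.40 + 33.60 years.

Δt = 168 years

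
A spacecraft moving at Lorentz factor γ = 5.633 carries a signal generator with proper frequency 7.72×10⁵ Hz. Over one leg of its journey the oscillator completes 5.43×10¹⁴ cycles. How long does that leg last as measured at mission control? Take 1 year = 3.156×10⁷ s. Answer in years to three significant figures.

Δt = 126 years

γ = 5.633
Proper time for N cycles: τ = N/f = 5.43×10¹⁴/(7.72×10⁵) = 7.034×10⁸ s = 22.29 years.
Lab-frame duration Δt = γτ = 5.633 × 22.29 = 125.5 years.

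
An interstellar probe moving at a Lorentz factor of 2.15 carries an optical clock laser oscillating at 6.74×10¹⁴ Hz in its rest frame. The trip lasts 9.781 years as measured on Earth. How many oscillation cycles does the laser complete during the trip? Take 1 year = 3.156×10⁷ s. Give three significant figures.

N = 9.68×10²²

γ = 2.15
The oscillator's own cycle count is N = f × τ where τ is the proper time aboard the probe. τ = Δt/γ = 9.781/2.150 = 4.549 years = 1.436×10⁸ s.
N = 6.74×10¹⁴ × 1.436×10⁸ = 9.677×10²².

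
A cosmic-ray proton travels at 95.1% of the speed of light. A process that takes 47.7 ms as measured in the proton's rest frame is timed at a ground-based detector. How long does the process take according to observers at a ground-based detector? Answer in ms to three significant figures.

β = 0.951; γ = 1/√(1 − 0.951²) = 1/√0.09560 = 3.234
The interval measured in the proton's rest frame is the proper time (both events occur at the same place in that frame); the lab-frame interval is Δt = γτ = 3.234 × 47.7 ms.

Δt = 154 ms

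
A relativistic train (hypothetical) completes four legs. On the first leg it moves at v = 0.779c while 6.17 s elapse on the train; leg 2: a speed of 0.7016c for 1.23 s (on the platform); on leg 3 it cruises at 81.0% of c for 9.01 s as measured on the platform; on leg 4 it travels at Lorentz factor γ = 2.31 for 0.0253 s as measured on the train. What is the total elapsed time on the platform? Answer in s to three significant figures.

Leg 1: γ = 1/√(1 − 0.779²) = 1/√0.3932 = 1.595; Δt_1 = 1.595 × 6.17 = 9.840 s.
Leg 2: 1.23 s is already measured on the platform.
Leg 3: 9.01 s is already measured on the platform.
Leg 4: γ = 2.31; Δt_4 = 2.310 × 0.0253 = 0.05844 s.
Total: 9.840 + 1.230 + 9.010 + 0.05844 s.

Δt = 20.1 s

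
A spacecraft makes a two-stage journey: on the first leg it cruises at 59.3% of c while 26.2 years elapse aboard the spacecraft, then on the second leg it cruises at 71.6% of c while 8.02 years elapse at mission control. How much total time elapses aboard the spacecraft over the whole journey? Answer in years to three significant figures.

τ = 31.8 years

Leg 1: 26.2 years is already measured aboard the spacecraft.
Leg 2: β = 0.716; γ = 1/√(1 − 0.716²) = 1/√0.4873 = 1.432; τ_2 = 8.02/1.432 = 5.599 years.
Total: 26.20 + 5.599 years.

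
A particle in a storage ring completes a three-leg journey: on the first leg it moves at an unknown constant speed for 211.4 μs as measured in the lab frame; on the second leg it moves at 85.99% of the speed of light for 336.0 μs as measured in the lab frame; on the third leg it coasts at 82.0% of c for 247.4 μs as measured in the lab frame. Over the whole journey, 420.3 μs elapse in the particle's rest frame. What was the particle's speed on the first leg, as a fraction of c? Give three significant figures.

β = 0.862

Leg 1: speed unknown; τ_1 = 211.4/γ_1.
Leg 2: β = 0.8599; γ = 1/√(1 − 0.8599²) = 1/√0.2606 = 1.959; τ_2 = 336.0/1.959 = 171.5 μs.
Leg 3: β = 0.820; γ = 1/√(1 − 0.820²) = 1/√0.3276 = 1.747; τ_3 = 247.4/1.747 = 141.6 μs.
Total proper time: τ_1 + 171.5 + 141.6 = 420.3, so τ_1 = 420.3 − 313.1 = 107.2 μs.
γ_1 = 211.4/107.2 = 1.972; β = √(1 − 1/γ²) = √0.7429.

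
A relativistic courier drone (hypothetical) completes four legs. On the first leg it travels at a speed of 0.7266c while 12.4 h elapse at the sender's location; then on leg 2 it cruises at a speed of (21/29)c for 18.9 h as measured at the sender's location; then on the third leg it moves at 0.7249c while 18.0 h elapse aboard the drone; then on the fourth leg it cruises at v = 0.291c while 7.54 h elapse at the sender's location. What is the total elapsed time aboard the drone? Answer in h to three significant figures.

Leg 1: γ = 1/√(1 − 0.7266²) = 1/√0.4721 = 1.455; τ_1 = 12.4/1.455 = 8.520 h.
Leg 2: γ = 1/√(1 − (21/29)²) = 29/20 = 1.450; τ_2 = 18.9/1.450 = 13.03 h.
Leg 3: 18.0 h is already measured aboard the drone.
Leg 4: γ = 1/√(1 − 0.291²) = 1/√0.9153 = 1.045; τ_4 = 7.54/1.045 = 7.214 h.
Total: 8.520 + 13.03 + 18.00 + 7.214 h.

τ = 46.8 h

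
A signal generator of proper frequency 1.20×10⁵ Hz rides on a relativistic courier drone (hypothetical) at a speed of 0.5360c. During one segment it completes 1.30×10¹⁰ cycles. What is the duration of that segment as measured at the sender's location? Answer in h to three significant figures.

Δt = 35.6 h

γ = 1/√(1 − 0.5360²) = 1/√0.7127 = 1.185
Proper time for N cycles: τ = N/f = 1.30×10¹⁰/(1.20×10⁵) = 1.083×10⁵ s = 30.09 h.
Lab-frame duration Δt = γτ = 1.185 × 30.09 = 35.65 h.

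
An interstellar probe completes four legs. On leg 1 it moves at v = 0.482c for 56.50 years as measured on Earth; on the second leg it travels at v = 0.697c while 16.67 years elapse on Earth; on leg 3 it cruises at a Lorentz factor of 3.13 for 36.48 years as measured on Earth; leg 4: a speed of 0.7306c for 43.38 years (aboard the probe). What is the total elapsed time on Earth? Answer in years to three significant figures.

Δt = 173 years

Leg 1: 56.50 years is already measured on Earth.
Leg 2: 16.67 years is already measured on Earth.
Leg 3: 36.48 years is already measured on Earth.
Leg 4: γ = 1/√(1 − 0.7306²) = 1/√0.4662 = 1.465; Δt_4 = 1.465 × 43.38 = 63.53 years.
Total: 56.50 + 16.67 + 36.48 + 63.53 years.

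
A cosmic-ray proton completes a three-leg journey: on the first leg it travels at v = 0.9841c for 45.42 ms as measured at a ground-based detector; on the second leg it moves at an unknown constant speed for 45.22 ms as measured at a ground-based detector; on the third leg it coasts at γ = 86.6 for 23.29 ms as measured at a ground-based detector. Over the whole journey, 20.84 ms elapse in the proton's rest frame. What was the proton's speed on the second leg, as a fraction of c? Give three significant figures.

Leg 1: γ = 1/√(1 − 0.9841²) = 1/√0.03155 = 5.630; τ_1 = 45.42/5.630 = 8.067 ms.
Leg 2: speed unknown; τ_2 = 45.22/γ_2.
Leg 3: γ = 86.6; τ_3 = 23.29/86.60 = 0.2689 ms.
Total proper time: 8.067 + τ_2 + 0.2689 = 20.84, so τ_2 = 20.84 − 8.336 = 12.50 ms.
γ_2 = 45.22/12.50 = 3.617; β = √(1 − 1/γ²) = √0.9235.

β = 0.961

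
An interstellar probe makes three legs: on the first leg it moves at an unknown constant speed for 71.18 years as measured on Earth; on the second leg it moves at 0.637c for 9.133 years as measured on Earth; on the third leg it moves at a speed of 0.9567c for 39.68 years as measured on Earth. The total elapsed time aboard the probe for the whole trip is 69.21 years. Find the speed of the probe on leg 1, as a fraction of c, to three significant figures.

Leg 1: speed unknown; τ_1 = 71.18/γ_1.
Leg 2: γ = 1/√(1 − 0.637²) = 1/√0.5942 = 1.297; τ_2 = 9.133/1.297 = 7.040 years.
Leg 3: γ = 1/√(1 − 0.9567²) = 1/√0.08473 = 3.436; τ_3 = 39.68/3.436 = 11.55 years.
Total proper time: τ_1 + 7.040 + 11.55 = 69.21, so τ_1 = 69.21 − 18.59 = 50.62 years.
γ_1 = 71.18/50.62 = 1.406; β = √(1 − 1/γ²) = √0.4943.

β = 0.703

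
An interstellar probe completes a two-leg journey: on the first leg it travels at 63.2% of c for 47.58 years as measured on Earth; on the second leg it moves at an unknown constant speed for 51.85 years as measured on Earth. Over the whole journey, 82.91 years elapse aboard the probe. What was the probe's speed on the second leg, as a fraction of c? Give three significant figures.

β = 0.460

Leg 1: β = 0.632; γ = 1/√(1 − 0.632²) = 1/√0.6006 = 1.290; τ_1 = 47.58/1.290 = 36.87 years.
Leg 2: speed unknown; τ_2 = 51.85/γ_2.
Total proper time: 36.87 + τ_2 = 82.91, so τ_2 = 82.91 − 36.87 = 46.04 years.
γ_2 = 51.85/46.04 = 1.126; β = √(1 − 1/γ²) = √0.2117.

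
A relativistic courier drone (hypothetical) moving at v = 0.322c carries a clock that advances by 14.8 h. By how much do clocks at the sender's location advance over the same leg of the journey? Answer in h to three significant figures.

γ = 1/√(1 − 0.322²) = 1/√0.8963 = 1.056
The interval measured aboard the drone is the proper time (both events occur at the same place in that frame); the lab-frame interval is Δt = γτ = 1.056 × 14.8 h.

Δt = 15.6 h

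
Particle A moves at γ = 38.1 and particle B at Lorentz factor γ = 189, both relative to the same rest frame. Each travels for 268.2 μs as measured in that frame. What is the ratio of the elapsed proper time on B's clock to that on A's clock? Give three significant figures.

A: γ = 38.1. B: γ = 189.
τ_A/τ_B = γ_B/γ_A = 189.0/38.10 = 4.961, so τ_B/τ_A = 0.2016.

τ_B/τ_A = 0.202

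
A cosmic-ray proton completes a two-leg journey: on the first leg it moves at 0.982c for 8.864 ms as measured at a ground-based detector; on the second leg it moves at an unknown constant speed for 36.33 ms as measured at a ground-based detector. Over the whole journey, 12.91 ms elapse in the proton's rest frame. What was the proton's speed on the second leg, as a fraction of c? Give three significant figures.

β = 0.951

Leg 1: γ = 1/√(1 − 0.982²) = 1/√0.03568 = 5.294; τ_1 = 8.864/5.294 = 1.674 ms.
Leg 2: speed unknown; τ_2 = 36.33/γ_2.
Total proper time: 1.674 + τ_2 = 12.91, so τ_2 = 12.91 − 1.674 = 11.24 ms.
γ_2 = 36.33/11.24 = 3.233; β = √(1 − 1/γ²) = √0.9044.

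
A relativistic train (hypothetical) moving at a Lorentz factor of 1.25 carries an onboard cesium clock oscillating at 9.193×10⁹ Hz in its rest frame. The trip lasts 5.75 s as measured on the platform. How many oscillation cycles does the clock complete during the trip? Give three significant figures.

N = 4.23×10¹⁰

γ = 1.25
The oscillator's own cycle count is N = f × τ where τ is the proper time on the train. τ = Δt/γ = 5.75/1.250 = 4.600 s = 4.600×10⁰ s.
N = 9.193×10⁹ × 4.600×10⁰ = 4.229×10¹⁰.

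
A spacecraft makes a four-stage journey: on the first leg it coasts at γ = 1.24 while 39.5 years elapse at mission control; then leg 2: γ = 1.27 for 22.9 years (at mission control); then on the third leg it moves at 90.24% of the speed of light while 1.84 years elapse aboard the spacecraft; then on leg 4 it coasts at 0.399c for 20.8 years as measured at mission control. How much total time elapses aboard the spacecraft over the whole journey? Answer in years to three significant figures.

τ = 70.8 years

Leg 1: γ = 1.24; τ_1 = 39.5/1.240 = 31.85 years.
Leg 2: γ = 1.27; τ_2 = 22.9/1.270 = 18.03 years.
Leg 3: 1.84 years is already measured aboard the spacecraft.
Leg 4: γ = 1/√(1 − 0.399²) = 1/√0.8408 = 1.091; τ_4 = 20.8/1.091 = 19.07 years.
Total: 31.85 + 18.03 + 1.840 + 19.07 years.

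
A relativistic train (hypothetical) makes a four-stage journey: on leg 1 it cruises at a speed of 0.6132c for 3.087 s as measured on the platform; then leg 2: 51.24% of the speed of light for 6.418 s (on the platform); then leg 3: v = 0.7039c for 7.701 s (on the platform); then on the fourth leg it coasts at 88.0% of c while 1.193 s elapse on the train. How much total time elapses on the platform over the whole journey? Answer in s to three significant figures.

Leg 1: 3.087 s is already measured on the platform.
Leg 2: 6.418 s is already measured on the platform.
Leg 3: 7.701 s is already measured on the platform.
Leg 4: β = 0.880; γ = 1/√(1 − 0.880²) = 1/√0.2256 = 2.105; Δt_4 = 2.105 × 1.193 = 2.512 s.
Total: 3.087 + 6.418 + 7.701 + 2.512 s.

Δt = 19.7 s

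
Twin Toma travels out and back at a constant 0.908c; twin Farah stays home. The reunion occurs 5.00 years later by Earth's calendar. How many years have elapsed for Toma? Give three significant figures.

τ = 2.09 years

γ = 1/√(1 − 0.908²) = 1/√0.1755 = 2.387
Toma's clock measures proper time along the trip: τ = Δt/γ = 5.00/2.387 years.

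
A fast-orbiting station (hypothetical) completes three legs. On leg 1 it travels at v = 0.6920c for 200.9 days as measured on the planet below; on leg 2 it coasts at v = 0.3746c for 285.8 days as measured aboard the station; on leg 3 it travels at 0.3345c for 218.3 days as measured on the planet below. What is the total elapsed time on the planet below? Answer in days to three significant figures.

Δt = 727 days

Leg 1: 200.9 days is already measured on the planet below.
Leg 2: γ = 1/√(1 − 0.3746²) = 1/√0.8597 = 1.079; Δt_2 = 1.079 × 285.8 = 308.2 days.
Leg 3: 218.3 days is already measured on the planet below.
Total: 200.9 + 308.2 + 218.3 days.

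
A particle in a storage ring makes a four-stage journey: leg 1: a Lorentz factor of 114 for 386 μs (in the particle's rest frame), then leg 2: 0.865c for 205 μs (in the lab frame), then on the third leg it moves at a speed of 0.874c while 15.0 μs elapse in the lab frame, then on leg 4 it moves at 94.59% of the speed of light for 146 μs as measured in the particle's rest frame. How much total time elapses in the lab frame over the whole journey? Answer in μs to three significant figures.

Δt = 4.47×10⁴ μs

Leg 1: γ = 114; Δt_1 = 114.0 × 386 = 4.400×10⁴ μs.
Leg 2: 205 μs is already measured in the lab frame.
Leg 3: 15.0 μs is already measured in the lab frame.
Leg 4: β = 0.9459; γ = 1/√(1 − 0.9459²) = 1/√0.1053 = 3.082; Δt_4 = 3.082 × 146 = 450.0 μs.
Total: 4.400×10⁴ + 205.0 + 15.00 + 450.0 μs.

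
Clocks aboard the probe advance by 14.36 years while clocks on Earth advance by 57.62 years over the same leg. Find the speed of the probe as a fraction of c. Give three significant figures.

β = 0.968

The proper time is measured aboard the probe (both events occur at the probe's location); Δt is measured on Earth. γ = Δt/τ = 57.62/14.36 = 4.013.
β = √(1 − 1/γ²) = √(1 − 0.06211) = √0.9379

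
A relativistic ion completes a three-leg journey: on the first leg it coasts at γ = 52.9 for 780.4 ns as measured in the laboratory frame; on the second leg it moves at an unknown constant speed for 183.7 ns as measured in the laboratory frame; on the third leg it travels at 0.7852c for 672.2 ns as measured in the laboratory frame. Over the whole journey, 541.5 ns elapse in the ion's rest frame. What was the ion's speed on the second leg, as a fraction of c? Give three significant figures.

β = 0.799

Leg 1: γ = 52.9; τ_1 = 780.4/52.90 = 14.75 ns.
Leg 2: speed unknown; τ_2 = 183.7/γ_2.
Leg 3: γ = 1/√(1 − 0.7852²) = 1/√0.3835 = 1.615; τ_3 = 672.2/1.615 = 416.3 ns.
Total proper time: 14.75 + τ_2 + 416.3 = 541.5, so τ_2 = 541.5 − 431.0 = 110.5 ns.
γ_2 = 183.7/110.5 = 1.663; β = √(1 − 1/γ²) = √0.6382.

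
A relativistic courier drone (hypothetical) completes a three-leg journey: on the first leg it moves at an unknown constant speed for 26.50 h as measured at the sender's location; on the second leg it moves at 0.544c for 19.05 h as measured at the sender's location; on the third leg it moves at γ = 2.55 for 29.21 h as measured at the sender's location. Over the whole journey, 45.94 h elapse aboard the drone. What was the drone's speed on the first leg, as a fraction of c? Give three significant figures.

Leg 1: speed unknown; τ_1 = 26.50/γ_1.
Leg 2: γ = 1/√(1 − 0.544²) = 1/√0.7041 = 1.192; τ_2 = 19.05/1.192 = 15.98 h.
Leg 3: γ = 2.55; τ_3 = 29.21/2.550 = 11.45 h.
Total proper time: τ_1 + 15.98 + 11.45 = 45.94, so τ_1 = 45.94 − 27.44 = 18.50 h.
γ_1 = 26.50/18.50 = 1.432; β = √(1 − 1/γ²) = √0.5126.

β = 0.716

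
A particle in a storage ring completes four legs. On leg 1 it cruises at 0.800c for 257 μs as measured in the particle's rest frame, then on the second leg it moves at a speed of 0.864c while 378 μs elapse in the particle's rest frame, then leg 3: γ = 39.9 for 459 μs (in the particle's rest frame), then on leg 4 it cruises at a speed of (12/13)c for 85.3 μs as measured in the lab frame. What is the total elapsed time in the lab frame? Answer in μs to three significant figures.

Leg 1: γ = 1/√(1 − 0.800²) = 5/3 ≈ 1.667; Δt_1 = 1.667 × 257 = 428.3 μs.
Leg 2: γ = 1/√(1 − 0.864²) = 1/√0.2535 = 1.986; Δt_2 = 1.986 × 378 = 750.8 μs.
Leg 3: γ = 39.9; Δt_3 = 39.90 × 459 = 1.831×10⁴ μs.
Leg 4: 85.3 μs is already measured in the lab frame.
Total: 428.3 + 750.8 + 1.831×10⁴ + 85.30 μs.

Δt = 1.96×10⁴ μs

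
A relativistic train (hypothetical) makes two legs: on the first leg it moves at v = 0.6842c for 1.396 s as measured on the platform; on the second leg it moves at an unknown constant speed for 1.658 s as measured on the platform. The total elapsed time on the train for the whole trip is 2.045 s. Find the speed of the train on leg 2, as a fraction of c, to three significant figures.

Leg 1: γ = 1/√(1 − 0.6842²) = 1/√0.5319 = 1.371; τ_1 = 1.396/1.371 = 1.018 s.
Leg 2: speed unknown; τ_2 = 1.658/γ_2.
Total proper time: 1.018 + τ_2 = 2.045, so τ_2 = 2.045 − 1.018 = 1.027 s.
γ_2 = 1.658/1.027 = 1.615; β = √(1 − 1/γ²) = √0.6164.

β = 0.785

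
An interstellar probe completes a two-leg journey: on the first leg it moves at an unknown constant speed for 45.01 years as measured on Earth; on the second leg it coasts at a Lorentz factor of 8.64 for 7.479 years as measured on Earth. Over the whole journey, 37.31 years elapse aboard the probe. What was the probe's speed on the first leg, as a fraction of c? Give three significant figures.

Leg 1: speed unknown; τ_1 = 45.01/γ_1.
Leg 2: γ = 8.64; τ_2 = 7.479/8.640 = 0.8656 years.
Total proper time: τ_1 + 0.8656 = 37.31, so τ_1 = 37.31 − 0.8656 = 36.44 years.
γ_1 = 45.01/36.44 = 1.235; β = √(1 − 1/γ²) = √0.3444.

β = 0.587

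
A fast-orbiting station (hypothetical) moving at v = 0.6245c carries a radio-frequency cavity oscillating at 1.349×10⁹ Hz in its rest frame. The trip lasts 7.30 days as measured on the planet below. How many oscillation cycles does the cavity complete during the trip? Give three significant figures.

N = 6.65×10¹⁴

γ = 1/√(1 − 0.6245²) = 1/√0.6100 = 1.280
The oscillator's own cycle count is N = f × τ where τ is the proper time aboard the station. τ = Δt/γ = 7.30/1.280 = 5.701 days = 4.926×10⁵ s.
N = 1.349×10⁹ × 4.926×10⁵ = 6.645×10¹⁴.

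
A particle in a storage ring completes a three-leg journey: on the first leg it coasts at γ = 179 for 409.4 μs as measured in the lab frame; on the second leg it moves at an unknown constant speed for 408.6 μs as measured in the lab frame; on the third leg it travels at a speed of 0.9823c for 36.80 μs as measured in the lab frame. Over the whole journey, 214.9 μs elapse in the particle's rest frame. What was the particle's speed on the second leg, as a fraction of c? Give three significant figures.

Leg 1: γ = 179; τ_1 = 409.4/179.0 = 2.287 μs.
Leg 2: speed unknown; τ_2 = 408.6/γ_2.
Leg 3: γ = 1/√(1 − 0.9823²) = 1/√0.03509 = 5.339; τ_3 = 36.80/5.339 = 6.893 μs.
Total proper time: 2.287 + τ_2 + 6.893 = 214.9, so τ_2 = 214.9 − 9.180 = 205.7 μs.
γ_2 = 408.6/205.7 = 1.986; β = √(1 − 1/γ²) = √0.7465.

β = 0.864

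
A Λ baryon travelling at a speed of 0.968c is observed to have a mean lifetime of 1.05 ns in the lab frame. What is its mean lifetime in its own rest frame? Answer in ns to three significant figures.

γ = 1/√(1 − 0.968²) = 1/√0.06298 = 3.985
The lab-frame lifetime is the dilated interval; the proper lifetime is τ₀ = Δt/γ = 1.05/3.985 ns.

τ₀ = 0.263 ns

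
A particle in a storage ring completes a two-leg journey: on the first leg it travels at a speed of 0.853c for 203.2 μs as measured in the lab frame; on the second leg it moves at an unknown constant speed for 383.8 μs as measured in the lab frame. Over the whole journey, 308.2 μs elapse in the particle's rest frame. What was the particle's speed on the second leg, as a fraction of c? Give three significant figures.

Leg 1: γ = 1/√(1 − 0.853²) = 1/√0.2724 = 1.916; τ_1 = 203.2/1.916 = 106.1 μs.
Leg 2: speed unknown; τ_2 = 383.8/γ_2.
Total proper time: 106.1 + τ_2 = 308.2, so τ_2 = 308.2 − 106.1 = 202.1 μs.
γ_2 = 383.8/202.1 = 1.899; β = √(1 − 1/γ²) = √0.7226.

β = 0.850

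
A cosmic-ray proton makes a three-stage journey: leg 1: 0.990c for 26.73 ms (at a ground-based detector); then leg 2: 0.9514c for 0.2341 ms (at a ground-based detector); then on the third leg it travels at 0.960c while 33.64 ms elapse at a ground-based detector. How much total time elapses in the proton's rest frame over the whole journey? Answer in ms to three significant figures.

τ = 13.3 ms

Leg 1: γ = 1/√(1 − 0.990²) = 1/√0.01990 = 7.089; τ_1 = 26.73/7.089 = 3.771 ms.
Leg 2: γ = 1/√(1 − 0.9514²) = 1/√0.09484 = 3.247; τ_2 = 0.2341/3.247 = 0.07209 ms.
Leg 3: γ = 1/√(1 − 0.960²) = 25/7 ≈ 3.571; τ_3 = 33.64/3.571 = 9.419 ms.
Total: 3.771 + 0.07209 + 9.419 ms.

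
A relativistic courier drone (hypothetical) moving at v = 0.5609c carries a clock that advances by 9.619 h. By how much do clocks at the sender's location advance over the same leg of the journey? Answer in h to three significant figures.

Δt = 11.6 h

γ = 1/√(1 − 0.5609²) = 1/√0.6854 = 1.208
The interval measured aboard the drone is the proper time (both events occur at the same place in that frame); the lab-frame interval is Δt = γτ = 1.208 × 9.619 h.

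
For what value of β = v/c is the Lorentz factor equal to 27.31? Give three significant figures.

β = √(1 − 1/γ²) = √(1 − 1/27.31²) = √(1 − 0.001341) = √0.9987

β = 0.999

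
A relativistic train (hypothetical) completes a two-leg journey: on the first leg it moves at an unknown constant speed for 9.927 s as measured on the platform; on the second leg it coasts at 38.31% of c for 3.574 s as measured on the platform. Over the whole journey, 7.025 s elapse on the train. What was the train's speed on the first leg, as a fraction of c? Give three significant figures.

Leg 1: speed unknown; τ_1 = 9.927/γ_1.
Leg 2: β = 0.3831; γ = 1/√(1 − 0.3831²) = 1/√0.8532 = 1.083; τ_2 = 3.574/1.083 = 3.301 s.
Total proper time: τ_1 + 3.301 = 7.025, so τ_1 = 7.025 − 3.301 = 3.724 s.
γ_1 = 9.927/3.724 = 2.666; β = √(1 − 1/γ²) = √0.8593.

β = 0.927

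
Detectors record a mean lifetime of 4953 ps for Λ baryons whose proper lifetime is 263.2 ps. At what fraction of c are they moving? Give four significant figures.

γ = Δt/τ₀ = 4953/263.2 = 18.82
β = √(1 − 1/γ²) = √(1 − 0.002824) = √0.9972

v = 0.9986c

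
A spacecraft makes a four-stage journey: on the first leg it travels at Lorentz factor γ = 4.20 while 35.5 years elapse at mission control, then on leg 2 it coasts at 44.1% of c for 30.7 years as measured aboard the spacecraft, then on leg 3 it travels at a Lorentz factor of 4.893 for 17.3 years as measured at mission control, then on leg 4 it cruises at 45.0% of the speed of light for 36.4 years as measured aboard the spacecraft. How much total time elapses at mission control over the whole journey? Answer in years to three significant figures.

Δt = 128 years

Leg 1: 35.5 years is already measured at mission control.
Leg 2: β = 0.441; γ = 1/√(1 − 0.441²) = 1/√0.8055 = 1.114; Δt_2 = 1.114 × 30.7 = 34.21 years.
Leg 3: 17.3 years is already measured at mission control.
Leg 4: β = 0.450; γ = 1/√(1 − 0.450²) = 1/√0.7975 = 1.120; Δt_4 = 1.120 × 36.4 = 40.76 years.
Total: 35.50 + 34.21 + 17.30 + 40.76 years.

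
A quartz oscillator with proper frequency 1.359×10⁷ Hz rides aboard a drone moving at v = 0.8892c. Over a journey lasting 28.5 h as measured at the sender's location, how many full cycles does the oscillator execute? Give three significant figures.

N = 6.38×10¹¹

γ = 1/√(1 − 0.8892²) = 1/√0.2093 = 2.186
The oscillator's own cycle count is N = f × τ where τ is the proper time aboard the drone. τ = Δt/γ = 28.5/2.186 = 13.04 h = 4.694×10⁴ s.
N = 1.359×10⁷ × 4.694×10⁴ = 6.379×10¹¹.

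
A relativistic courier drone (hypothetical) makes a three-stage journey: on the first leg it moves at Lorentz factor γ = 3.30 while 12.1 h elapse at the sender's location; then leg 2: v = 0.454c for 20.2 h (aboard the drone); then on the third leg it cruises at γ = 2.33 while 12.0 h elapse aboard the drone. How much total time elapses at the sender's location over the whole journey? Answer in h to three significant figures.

Leg 1: 12.1 h is already measured at the sender's location.
Leg 2: γ = 1/√(1 − 0.454²) = 1/√0.7939 = 1.122; Δt_2 = 1.122 × 20.2 = 22.67 h.
Leg 3: γ = 2.33; Δt_3 = 2.330 × 12.0 = 27.96 h.
Total: 12.10 + 22.67 + 27.96 h.

Δt = 62.7 h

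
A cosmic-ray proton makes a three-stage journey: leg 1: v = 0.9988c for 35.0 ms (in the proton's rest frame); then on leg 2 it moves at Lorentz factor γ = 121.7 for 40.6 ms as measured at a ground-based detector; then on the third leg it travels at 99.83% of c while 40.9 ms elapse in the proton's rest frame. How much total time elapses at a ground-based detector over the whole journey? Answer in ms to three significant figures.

Leg 1: γ = 1/√(1 − 0.9988²) = 1/√0.002399 = 20.42; Δt_1 = 20.42 × 35.0 = 714.6 ms.
Leg 2: 40.6 ms is already measured at a ground-based detector.
Leg 3: β = 0.9983; γ = 1/√(1 − 0.9983²) = 1/√0.003397 = 17.16; Δt_3 = 17.16 × 40.9 = 701.7 ms.
Total: 714.6 + 40.60 + 701.7 ms.

Δt = 1460 ms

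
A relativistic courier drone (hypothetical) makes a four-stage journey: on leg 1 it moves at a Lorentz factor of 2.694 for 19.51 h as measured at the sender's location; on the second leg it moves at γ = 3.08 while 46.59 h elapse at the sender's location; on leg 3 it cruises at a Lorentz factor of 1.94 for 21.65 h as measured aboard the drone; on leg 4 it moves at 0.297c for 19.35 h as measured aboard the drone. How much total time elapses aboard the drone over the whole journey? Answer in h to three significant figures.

Leg 1: γ = 2.694; τ_1 = 19.51/2.694 = 7.242 h.
Leg 2: γ = 3.08; τ_2 = 46.59/3.080 = 15.13 h.
Leg 3: 21.65 h is already measured aboard the drone.
Leg 4: 19.35 h is already measured aboard the drone.
Total: 7.242 + 15.13 + 21.65 + 19.35 h.

τ = 63.4 h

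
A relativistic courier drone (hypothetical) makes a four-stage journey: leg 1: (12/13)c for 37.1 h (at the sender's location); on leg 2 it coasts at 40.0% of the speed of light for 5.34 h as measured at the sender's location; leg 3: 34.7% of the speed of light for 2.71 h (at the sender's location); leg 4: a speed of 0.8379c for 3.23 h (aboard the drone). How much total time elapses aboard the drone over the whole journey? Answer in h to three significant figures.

Leg 1: γ = 1/√(1 − (12/13)²) = 13/5 = 2.600; τ_1 = 37.1/2.600 = 14.27 h.
Leg 2: β = 0.400; γ = 1/√(1 − 0.400²) = 1/√0.8400 = 1.091; τ_2 = 5.34/1.091 = 4.894 h.
Leg 3: β = 0.347; γ = 1/√(1 − 0.347²) = 1/√0.8796 = 1.066; τ_3 = 2.71/1.066 = 2.542 h.
Leg 4: 3.23 h is already measured aboard the drone.
Total: 14.27 + 4.894 + 2.542 + 3.230 h.

τ = 24.9 h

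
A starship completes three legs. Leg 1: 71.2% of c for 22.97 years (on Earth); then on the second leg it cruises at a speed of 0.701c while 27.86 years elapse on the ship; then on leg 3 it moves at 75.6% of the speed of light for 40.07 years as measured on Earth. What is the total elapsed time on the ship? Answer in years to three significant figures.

Leg 1: β = 0.712; γ = 1/√(1 − 0.712²) = 1/√0.4931 = 1.424; τ_1 = 22.97/1.424 = 16.13 years.
Leg 2: 27.86 years is already measured on the ship.
Leg 3: β = 0.756; γ = 1/√(1 − 0.756²) = 1/√0.4285 = 1.528; τ_3 = 40.07/1.528 = 26.23 years.
Total: 16.13 + 27.86 + 26.23 years.

τ = 70.2 years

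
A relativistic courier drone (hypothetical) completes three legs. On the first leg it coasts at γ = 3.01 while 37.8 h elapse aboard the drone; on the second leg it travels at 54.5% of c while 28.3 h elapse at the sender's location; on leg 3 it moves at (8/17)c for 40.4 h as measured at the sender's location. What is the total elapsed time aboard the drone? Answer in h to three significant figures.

Leg 1: 37.8 h is already measured aboard the drone.
Leg 2: β = 0.545; γ = 1/√(1 − 0.545²) = 1/√0.7030 = 1.193; τ_2 = 28.3/1.193 = 23.73 h.
Leg 3: γ = 1/√(1 − (8/17)²) = 17/15 ≈ 1.133; τ_3 = 40.4/1.133 = 35.65 h.
Total: 37.80 + 23.73 + 35.65 h.

τ = 97.2 h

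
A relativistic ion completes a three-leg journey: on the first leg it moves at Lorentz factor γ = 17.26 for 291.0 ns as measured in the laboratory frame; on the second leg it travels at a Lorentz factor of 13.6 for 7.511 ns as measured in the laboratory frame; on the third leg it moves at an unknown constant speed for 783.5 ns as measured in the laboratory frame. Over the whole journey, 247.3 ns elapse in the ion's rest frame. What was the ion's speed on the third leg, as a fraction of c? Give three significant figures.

β = 0.956

Leg 1: γ = 17.26; τ_1 = 291.0/17.26 = 16.86 ns.
Leg 2: γ = 13.6; τ_2 = 7.511/13.60 = 0.5523 ns.
Leg 3: speed unknown; τ_3 = 783.5/γ_3.
Total proper time: 16.86 + 0.5523 + τ_3 = 247.3, so τ_3 = 247.3 − 17.41 = 229.9 ns.
γ_3 = 783.5/229.9 = 3.408; β = √(1 − 1/γ²) = √0.9139.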